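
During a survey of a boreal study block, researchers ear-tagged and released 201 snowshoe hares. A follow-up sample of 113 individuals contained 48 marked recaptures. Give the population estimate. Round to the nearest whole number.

The marked fraction in the recapture sample should equal the marked fraction in the population: 48/113 = 201/N.
N = (201 × 113) / 48 = 22713 / 48 ≈ 473.2 → 473

N ≈ 473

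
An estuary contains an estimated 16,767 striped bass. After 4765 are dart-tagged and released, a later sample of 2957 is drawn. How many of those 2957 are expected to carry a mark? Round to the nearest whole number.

Expected recaptures E[R] = M·C / N.
E[R] = 4765 × 2957 / 16767 = 14090105 / 16767 ≈ 840.3 → 840

expected recaptures ≈ 840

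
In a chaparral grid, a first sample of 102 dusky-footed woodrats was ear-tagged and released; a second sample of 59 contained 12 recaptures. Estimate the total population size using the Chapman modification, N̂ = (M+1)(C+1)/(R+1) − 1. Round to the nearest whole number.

N̂ = (102+1)(59+1)/(12+1) − 1 = 103·60/13 − 1
= 6180/13 − 1 ≈ 475.4 − 1 ≈ 474.4 → 474

N ≈ 474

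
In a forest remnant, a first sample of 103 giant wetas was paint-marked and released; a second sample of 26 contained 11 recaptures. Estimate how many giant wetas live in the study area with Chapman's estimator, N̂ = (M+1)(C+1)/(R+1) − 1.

N̂ = (103+1)(26+1)/(11+1) − 1 = 104·27/12 − 1
= 2808/12 − 1 = 234 − 1 = 233

N = 233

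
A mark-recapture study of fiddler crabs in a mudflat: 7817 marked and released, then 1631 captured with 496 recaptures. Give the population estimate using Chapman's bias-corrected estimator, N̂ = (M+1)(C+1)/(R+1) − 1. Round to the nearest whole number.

N̂ = (7817+1)(1631+1)/(496+1) − 1 = 7818·1632/497 − 1
= 12758976/497 − 1 ≈ 25672.0 − 1 ≈ 25671.0 → 25671

N ≈ 25,671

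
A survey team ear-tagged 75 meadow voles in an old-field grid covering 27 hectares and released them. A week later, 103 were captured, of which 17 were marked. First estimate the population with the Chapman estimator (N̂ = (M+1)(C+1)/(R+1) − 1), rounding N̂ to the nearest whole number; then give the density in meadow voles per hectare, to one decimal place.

N̂ = 76·104/18 − 1 = 7904/18 − 1 ≈ 438.1 → 438
Density = N̂ / area = 438 / 27 ≈ 16.22 → 16.2 per hectare

density ≈ 16.2 meadow voles per hectare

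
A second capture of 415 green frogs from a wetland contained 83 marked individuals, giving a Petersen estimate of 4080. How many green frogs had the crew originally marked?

From N = M·C/R: M = N·R / C = 4080·83 / 415 = 338640 / 415 = 816.

M = 816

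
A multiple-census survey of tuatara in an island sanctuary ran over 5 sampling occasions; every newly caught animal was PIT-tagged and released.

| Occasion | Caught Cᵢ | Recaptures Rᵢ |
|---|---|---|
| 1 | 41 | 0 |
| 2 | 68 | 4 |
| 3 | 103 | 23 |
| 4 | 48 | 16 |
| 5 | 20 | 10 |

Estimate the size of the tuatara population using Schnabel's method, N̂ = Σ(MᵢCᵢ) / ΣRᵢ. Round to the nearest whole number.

Marked at large before each occasion: Mᵢ = Σⱼ<ᵢ (Cⱼ − Rⱼ) → M1=0, M2=41, M3=105, M4=185, M5=217
Σ MᵢCᵢ = 0·41 + 41·68 + 105·103 + 185·48 + 217·20 = 0 + 2788 + 10815 + 8880 + 4340 = 26823
Σ Rᵢ = 0 + 4 + 23 + 16 + 10 = 53
N̂ = 26823 / 53 ≈ 506.1 → 506

N ≈ 506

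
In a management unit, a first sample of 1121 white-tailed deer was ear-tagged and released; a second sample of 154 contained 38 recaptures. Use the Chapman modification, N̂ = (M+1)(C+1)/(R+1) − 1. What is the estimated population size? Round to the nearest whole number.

N̂ = (1121+1)(154+1)/(38+1) − 1 = 1122·155/39 − 1
= 173910/39 − 1 ≈ 4459.2 − 1 ≈ 4458.2 → 4458

N ≈ 4458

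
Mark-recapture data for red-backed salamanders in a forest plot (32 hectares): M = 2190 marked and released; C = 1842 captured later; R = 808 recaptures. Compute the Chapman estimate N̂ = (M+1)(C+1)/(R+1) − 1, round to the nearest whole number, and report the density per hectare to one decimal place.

N̂ = 2191·1843/809 − 1 = 4038013/809 − 1 ≈ 4990.4 → 4990
Density = N̂ / area = 4990 / 32 ≈ 155.94 → 155.9 per hectare

density ≈ 155.9 red-backed salamanders per hectare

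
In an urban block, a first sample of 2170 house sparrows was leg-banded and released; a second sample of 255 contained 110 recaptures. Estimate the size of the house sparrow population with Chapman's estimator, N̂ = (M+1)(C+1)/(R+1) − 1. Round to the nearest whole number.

N̂ = (2170+1)(255+1)/(110+1) − 1 = 2171·256/111 − 1
= 555776/111 − 1 ≈ 5007.0 − 1 ≈ 5006.0 → 5006

N ≈ 5006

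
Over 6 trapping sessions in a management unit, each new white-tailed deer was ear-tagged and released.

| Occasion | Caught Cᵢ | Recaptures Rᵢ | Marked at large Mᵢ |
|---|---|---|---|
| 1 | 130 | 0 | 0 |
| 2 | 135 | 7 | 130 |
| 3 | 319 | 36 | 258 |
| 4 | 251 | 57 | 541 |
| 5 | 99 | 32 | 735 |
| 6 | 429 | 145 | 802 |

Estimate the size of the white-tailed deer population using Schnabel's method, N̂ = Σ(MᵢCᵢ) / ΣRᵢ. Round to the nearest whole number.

N ≈ 2355

Σ MᵢCᵢ = 0·130 + 130·135 + 258·319 + 541·251 + 735·99 + 802·429 = 0 + 17550 + 82302 + 135791 + 72765 + 344058 = 652466
Σ Rᵢ = 0 + 7 + 36 + 57 + 32 + 145 = 277
N̂ = 652466 / 277 ≈ 2355.47 → 2355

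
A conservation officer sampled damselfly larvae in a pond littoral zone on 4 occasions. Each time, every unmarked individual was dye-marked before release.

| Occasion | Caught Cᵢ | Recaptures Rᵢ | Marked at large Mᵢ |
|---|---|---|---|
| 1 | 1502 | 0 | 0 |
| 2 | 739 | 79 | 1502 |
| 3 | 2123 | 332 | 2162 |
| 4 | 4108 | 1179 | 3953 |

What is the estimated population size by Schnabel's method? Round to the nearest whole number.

Σ MᵢCᵢ = 0·1502 + 1502·739 + 2162·2123 + 3953·4108 = 0 + 1109978 + 4589926 + 16238924 = 21938828
Σ Rᵢ = 0 + 79 + 332 + 1179 = 1590
N̂ = 21938828 / 1590 ≈ 13798.0 → 13798

N ≈ 13,798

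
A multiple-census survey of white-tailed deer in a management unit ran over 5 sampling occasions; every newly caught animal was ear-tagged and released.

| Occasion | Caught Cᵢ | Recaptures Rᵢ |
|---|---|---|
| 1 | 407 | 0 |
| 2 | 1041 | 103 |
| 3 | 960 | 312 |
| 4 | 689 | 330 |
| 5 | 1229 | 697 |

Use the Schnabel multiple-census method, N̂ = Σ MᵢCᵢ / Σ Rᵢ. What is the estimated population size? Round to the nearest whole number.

N ≈ 4146

Marked at large before each occasion: Mᵢ = Σⱼ<ᵢ (Cⱼ − Rⱼ) → M1=0, M2=407, M3=1345, M4=1993, M5=2352
Σ MᵢCᵢ = 0·407 + 407·1041 + 1345·960 + 1993·689 + 2352·1229 = 0 + 423687 + 1291200 + 1373177 + 2890608 = 5978672
Σ Rᵢ = 0 + 103 + 312 + 330 + 697 = 1442
N̂ = 5978672 / 1442 ≈ 4146.1 → 4146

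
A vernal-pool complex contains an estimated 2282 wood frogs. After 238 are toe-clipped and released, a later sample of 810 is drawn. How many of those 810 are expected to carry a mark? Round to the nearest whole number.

The marked fraction of the population is 238/2282, so in a sample of 810 expect C·(M/N) marked.
E[R] = 238 × 810 / 2282 = 192780 / 2282 ≈ 84.48 → 84

expected recaptures ≈ 84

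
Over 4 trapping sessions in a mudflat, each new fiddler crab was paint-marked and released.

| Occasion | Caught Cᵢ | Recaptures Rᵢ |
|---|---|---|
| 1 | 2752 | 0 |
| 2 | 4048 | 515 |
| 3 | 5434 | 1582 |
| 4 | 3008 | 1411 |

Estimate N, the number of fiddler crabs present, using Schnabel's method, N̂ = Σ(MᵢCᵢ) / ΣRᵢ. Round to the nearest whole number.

N ≈ 21,603

Marked at large before each occasion: Mᵢ = Σⱼ<ᵢ (Cⱼ − Rⱼ) → M1=0, M2=2752, M3=6285, M4=10137
Σ MᵢCᵢ = 0·2752 + 2752·4048 + 6285·5434 + 10137·3008 = 0 + 11140096 + 34152690 + 30492096 = 75784882
Σ Rᵢ = 0 + 515 + 1582 + 1411 = 3508
N̂ = 75784882 / 3508 ≈ 21603.4 → 21603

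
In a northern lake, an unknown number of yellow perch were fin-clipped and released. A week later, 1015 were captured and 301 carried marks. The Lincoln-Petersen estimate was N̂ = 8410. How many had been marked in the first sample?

M = 2494

From N = M·C/R: M = N·R / C = 8410·301 / 1015 = 2531410 / 1015 = 2494.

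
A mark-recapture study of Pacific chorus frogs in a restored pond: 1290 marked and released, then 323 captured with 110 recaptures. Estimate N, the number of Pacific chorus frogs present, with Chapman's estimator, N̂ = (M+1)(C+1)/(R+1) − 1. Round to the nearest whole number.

N ≈ 3767

N̂ = (1290+1)(323+1)/(110+1) − 1 = 1291·324/111 − 1
= 418284/111 − 1 ≈ 3768.3 − 1 ≈ 3767.3 → 3767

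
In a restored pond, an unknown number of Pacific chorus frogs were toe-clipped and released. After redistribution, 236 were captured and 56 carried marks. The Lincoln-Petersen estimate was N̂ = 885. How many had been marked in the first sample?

M = 210

From N = M·C/R: M = N·R / C = 885·56 / 236 = 49560 / 236 = 210.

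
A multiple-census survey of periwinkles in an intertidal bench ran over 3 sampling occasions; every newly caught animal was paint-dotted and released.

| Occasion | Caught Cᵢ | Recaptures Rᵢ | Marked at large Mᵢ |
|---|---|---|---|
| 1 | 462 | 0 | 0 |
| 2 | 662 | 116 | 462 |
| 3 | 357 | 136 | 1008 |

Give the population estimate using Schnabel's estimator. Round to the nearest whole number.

N ≈ 2642

Σ MᵢCᵢ = 0·462 + 462·662 + 1008·357 = 0 + 305844 + 359856 = 665700
Σ Rᵢ = 0 + 116 + 136 = 252
N̂ = 665700 / 252 ≈ 2641.7 → 2642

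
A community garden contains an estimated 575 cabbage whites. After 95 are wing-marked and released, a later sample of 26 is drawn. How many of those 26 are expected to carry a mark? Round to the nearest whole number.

expected recaptures ≈ 4

Expected recaptures E[R] = M·C / N.
E[R] = 95 × 26 / 575 = 2470 / 575 ≈ 4.3 → 4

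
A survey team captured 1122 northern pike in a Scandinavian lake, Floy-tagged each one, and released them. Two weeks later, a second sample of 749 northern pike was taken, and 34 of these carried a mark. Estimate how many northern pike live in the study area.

N = 24,717

The marked fraction in the recapture sample should equal the marked fraction in the population: 34/749 = 1122/N.
N = (1122 × 749) / 34 = 840378 / 34 = 24717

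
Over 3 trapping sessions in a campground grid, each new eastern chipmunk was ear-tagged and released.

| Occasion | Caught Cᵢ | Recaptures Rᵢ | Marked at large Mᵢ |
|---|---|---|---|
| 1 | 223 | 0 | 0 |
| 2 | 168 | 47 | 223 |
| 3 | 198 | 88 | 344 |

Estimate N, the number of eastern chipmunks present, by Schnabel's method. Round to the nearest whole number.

Σ MᵢCᵢ = 0·223 + 223·168 + 344·198 = 0 + 37464 + 68112 = 105576
Σ Rᵢ = 0 + 47 + 88 = 135
N̂ = 105576 / 135 ≈ 782.0 → 782

N ≈ 782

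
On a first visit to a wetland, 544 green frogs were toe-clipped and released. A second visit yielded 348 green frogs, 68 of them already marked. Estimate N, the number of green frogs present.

N = 2784

Lincoln-Petersen assumes M/N = R/C, so N = M·C / R.
N = (544 × 348) / 68 = 189312 / 68 = 2784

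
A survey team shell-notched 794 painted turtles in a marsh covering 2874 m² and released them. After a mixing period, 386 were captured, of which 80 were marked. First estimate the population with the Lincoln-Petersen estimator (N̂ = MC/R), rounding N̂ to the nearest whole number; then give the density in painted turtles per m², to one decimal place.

density ≈ 1.3 painted turtles per m²

N̂ = 794·386/80 = 306484/80 ≈ 3831.1 → 3831
Density = N̂ / area = 3831 / 2874 ≈ 1.33 → 1.3 per m²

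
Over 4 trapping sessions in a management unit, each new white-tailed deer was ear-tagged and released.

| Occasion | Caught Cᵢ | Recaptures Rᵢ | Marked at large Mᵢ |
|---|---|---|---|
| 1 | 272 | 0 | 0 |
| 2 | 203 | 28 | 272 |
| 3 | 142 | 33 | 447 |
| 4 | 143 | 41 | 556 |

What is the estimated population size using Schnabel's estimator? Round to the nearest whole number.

Σ MᵢCᵢ = 0·272 + 272·203 + 447·142 + 556·143 = 0 + 55216 + 63474 + 79508 = 198198
Σ Rᵢ = 0 + 28 + 33 + 41 = 102
N̂ = 198198 / 102 ≈ 1943.1 → 1943

N ≈ 1943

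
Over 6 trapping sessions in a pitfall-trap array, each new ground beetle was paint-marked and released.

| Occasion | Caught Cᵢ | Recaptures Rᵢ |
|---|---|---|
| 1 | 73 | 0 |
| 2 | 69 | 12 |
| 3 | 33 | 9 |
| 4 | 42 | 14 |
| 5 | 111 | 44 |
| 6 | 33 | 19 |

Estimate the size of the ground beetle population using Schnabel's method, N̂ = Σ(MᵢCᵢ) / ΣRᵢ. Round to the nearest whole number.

Marked at large before each occasion: Mᵢ = Σⱼ<ᵢ (Cⱼ − Rⱼ) → M1=0, M2=73, M3=130, M4=154, M5=182, M6=249
Σ MᵢCᵢ = 0·73 + 73·69 + 130·33 + 154·42 + 182·111 + 249·33 = 0 + 5037 + 4290 + 6468 + 20202 + 8217 = 44214
Σ Rᵢ = 0 + 12 + 9 + 14 + 44 + 19 = 98
N̂ = 44214 / 98 ≈ 451.2 → 451

N ≈ 451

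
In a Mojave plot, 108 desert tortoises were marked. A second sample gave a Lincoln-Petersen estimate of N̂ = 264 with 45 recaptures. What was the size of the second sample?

C = 110

From N = M·C/R: C = N·R / M = 264·45 / 108 = 11880 / 108 = 110.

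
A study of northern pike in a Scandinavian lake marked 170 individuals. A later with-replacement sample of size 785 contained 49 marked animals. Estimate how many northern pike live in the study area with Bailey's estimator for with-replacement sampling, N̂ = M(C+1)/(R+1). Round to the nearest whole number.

N̂ = 170·(785+1)/(49+1) = 170·786/50 = 133620/50 ≈ 2672.4 → 2672

N ≈ 2672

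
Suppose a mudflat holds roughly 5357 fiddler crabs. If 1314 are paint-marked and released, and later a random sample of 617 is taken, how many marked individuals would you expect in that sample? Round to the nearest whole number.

The marked fraction of the population is 1314/5357, so in a sample of 617 expect C·(M/N) marked.
E[R] = 1314 × 617 / 5357 = 810738 / 5357 ≈ 151.3 → 151

expected recaptures ≈ 151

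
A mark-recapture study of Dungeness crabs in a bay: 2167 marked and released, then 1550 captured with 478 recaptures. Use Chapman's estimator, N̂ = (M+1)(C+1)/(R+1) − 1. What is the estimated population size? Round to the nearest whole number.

N̂ = (2167+1)(1550+1)/(478+1) − 1 = 2168·1551/479 − 1
= 3362568/479 − 1 ≈ 7020.0 − 1 ≈ 7019.0 → 7019

N ≈ 7019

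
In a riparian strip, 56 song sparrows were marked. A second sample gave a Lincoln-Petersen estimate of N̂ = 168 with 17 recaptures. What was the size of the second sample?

C = 51

From N = M·C/R: C = N·R / M = 168·17 / 56 = 2856 / 56 = 51.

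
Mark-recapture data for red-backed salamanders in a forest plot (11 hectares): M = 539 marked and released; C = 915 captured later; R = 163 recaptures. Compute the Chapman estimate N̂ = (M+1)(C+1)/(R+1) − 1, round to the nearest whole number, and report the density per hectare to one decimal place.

N̂ = 540·916/164 − 1 = 494640/164 − 1 ≈ 3015.1 → 3015
Density = N̂ / area = 3015 / 11 ≈ 274.09 → 274.1 per hectare

density ≈ 274.1 red-backed salamanders per hectare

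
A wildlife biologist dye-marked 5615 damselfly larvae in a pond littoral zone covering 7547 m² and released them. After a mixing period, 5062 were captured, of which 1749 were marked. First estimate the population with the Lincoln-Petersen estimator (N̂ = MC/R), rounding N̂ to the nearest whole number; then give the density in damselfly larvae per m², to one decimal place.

density ≈ 2.2 damselfly larvae per m²

N̂ = 5615·5062/1749 = 28423130/1749 ≈ 16251.1 → 16251
Density = N̂ / area = 16251 / 7547 ≈ 2.15 → 2.2 per m²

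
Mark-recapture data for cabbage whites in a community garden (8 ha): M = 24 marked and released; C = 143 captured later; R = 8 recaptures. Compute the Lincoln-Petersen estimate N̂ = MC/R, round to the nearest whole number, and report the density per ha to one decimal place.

density ≈ 53.6 cabbage whites per ha

N̂ = 24·143/8 = 3432/8 = 429
Density = N̂ / area = 429 / 8 ≈ 53.62 → 53.6 per ha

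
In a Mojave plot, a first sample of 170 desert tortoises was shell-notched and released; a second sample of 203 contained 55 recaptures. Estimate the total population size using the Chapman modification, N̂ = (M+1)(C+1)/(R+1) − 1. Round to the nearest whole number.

N ≈ 622

N̂ = (170+1)(203+1)/(55+1) − 1 = 171·204/56 − 1
= 34884/56 − 1 ≈ 622.9 − 1 ≈ 621.9 → 622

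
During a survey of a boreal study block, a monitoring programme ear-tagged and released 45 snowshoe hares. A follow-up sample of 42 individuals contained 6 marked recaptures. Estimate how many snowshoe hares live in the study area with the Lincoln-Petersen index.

N = 315

N = (45 × 42) / 6 = 1890 / 6 = 315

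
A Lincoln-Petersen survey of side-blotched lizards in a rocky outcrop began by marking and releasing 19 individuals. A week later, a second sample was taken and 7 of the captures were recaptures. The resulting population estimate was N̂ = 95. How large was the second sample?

C = 35

From N = M·C/R: C = N·R / M = 95·7 / 19 = 665 / 19 = 35.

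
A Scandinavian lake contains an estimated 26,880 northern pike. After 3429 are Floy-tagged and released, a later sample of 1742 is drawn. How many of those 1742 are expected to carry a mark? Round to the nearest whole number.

expected recaptures ≈ 222

The marked fraction of the population is 3429/26880, so in a sample of 1742 expect C·(M/N) marked.
E[R] = 3429 × 1742 / 26880 = 5973318 / 26880 ≈ 222.2 → 222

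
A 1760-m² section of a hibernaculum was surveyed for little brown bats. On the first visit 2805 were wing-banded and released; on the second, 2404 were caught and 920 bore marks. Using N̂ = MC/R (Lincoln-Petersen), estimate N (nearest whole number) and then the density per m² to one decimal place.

density ≈ 4.2 little brown bats per m²

N̂ = 2805·2404/920 = 6743220/920 ≈ 7329.6 → 7330
Density = N̂ / area = 7330 / 1760 ≈ 4.16 → 4.2 per m²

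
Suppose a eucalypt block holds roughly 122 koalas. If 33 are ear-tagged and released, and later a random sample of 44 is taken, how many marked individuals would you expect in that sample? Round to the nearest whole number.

expected recaptures ≈ 12

Expected recaptures E[R] = M·C / N.
E[R] = 33 × 44 / 122 = 1452 / 122 ≈ 11.9 → 12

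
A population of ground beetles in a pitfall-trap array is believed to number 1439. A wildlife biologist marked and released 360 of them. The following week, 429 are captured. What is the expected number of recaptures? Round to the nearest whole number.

Expected recaptures E[R] = M·C / N.
E[R] = 360 × 429 / 1439 = 154440 / 1439 ≈ 107.3 → 107

expected recaptures ≈ 107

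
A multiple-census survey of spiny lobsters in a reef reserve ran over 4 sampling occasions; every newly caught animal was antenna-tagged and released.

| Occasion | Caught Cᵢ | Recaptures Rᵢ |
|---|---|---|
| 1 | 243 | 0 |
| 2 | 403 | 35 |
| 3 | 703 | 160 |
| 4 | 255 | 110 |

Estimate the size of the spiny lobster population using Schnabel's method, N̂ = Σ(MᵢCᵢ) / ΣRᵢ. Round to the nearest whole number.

Marked at large before each occasion: Mᵢ = Σⱼ<ᵢ (Cⱼ − Rⱼ) → M1=0, M2=243, M3=611, M4=1154
Σ MᵢCᵢ = 0·243 + 243·403 + 611·703 + 1154·255 = 0 + 97929 + 429533 + 294270 = 821732
Σ Rᵢ = 0 + 35 + 160 + 110 = 305
N̂ = 821732 / 305 ≈ 2694.2 → 2694

N ≈ 2694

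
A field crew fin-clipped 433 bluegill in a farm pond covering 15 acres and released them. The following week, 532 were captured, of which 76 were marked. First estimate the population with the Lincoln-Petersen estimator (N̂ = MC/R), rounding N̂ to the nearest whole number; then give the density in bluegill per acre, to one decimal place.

density ≈ 202.1 bluegill per acre

N̂ = 433·532/76 = 230356/76 = 3031
Density = N̂ / area = 3031 / 15 ≈ 202.07 → 202.1 per acre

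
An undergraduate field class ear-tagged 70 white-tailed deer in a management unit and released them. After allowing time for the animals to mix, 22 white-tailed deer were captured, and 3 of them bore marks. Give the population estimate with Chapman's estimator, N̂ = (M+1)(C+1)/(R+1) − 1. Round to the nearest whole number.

N ≈ 407

N̂ = (70+1)(22+1)/(3+1) − 1 = 71·23/4 − 1
= 1633/4 − 1 ≈ 408.2 − 1 ≈ 407.2 → 407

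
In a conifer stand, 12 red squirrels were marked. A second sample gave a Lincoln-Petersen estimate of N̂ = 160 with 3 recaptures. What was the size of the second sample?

From N = M·C/R: C = N·R / M = 160·3 / 12 = 480 / 12 = 40.

C = 40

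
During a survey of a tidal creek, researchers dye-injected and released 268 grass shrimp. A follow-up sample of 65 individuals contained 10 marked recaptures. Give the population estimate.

N = (268 × 65) / 10 = 17420 / 10 = 1742

N = 1742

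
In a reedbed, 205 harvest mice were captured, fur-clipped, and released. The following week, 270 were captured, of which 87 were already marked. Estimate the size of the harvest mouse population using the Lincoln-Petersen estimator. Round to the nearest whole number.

N ≈ 636

Lincoln-Petersen assumes M/N = R/C, so N = M·C / R.
N = (205 × 270) / 87 = 55350 / 87 ≈ 636.2 → 636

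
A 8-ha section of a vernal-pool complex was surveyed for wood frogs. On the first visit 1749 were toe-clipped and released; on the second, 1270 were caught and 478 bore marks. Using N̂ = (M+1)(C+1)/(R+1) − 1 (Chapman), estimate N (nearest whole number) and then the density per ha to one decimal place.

N̂ = 1750·1271/479 − 1 = 2224250/479 − 1 ≈ 4642.5 → 4643
Density = N̂ / area = 4643 / 8 ≈ 580.38 → 580.4 per ha

density ≈ 580.4 wood frogs per ha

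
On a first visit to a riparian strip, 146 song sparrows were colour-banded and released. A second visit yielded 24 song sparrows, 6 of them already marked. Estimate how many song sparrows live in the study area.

N = 584

The marked fraction in the recapture sample should equal the marked fraction in the population: 6/24 = 146/N.
N = (146 × 24) / 6 = 3504 / 6 = 584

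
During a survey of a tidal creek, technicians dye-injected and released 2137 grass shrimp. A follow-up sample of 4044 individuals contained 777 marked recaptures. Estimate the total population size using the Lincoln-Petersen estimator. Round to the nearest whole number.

N ≈ 11,122

Lincoln-Petersen assumes M/N = R/C, so N = M·C / R.
N = (2137 × 4044) / 777 = 8642028 / 777 ≈ 11122.3 → 11122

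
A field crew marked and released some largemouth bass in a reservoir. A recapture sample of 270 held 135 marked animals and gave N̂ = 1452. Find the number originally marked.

M = 726

From N = M·C/R: M = N·R / C = 1452·135 / 270 = 196020 / 270 = 726.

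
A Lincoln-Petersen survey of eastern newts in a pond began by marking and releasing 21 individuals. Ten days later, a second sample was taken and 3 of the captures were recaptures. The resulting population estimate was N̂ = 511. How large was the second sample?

C = 73

From N = M·C/R: C = N·R / M = 511·3 / 21 = 1533 / 21 = 73.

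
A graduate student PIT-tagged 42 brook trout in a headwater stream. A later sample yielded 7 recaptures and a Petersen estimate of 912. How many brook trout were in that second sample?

C = 152

From N = M·C/R: C = N·R / M = 912·7 / 42 = 6384 / 42 = 152.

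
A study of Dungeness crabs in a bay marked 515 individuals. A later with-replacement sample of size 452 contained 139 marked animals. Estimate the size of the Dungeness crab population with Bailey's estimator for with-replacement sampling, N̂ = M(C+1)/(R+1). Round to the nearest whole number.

N ≈ 1666

N̂ = 515·(452+1)/(139+1) = 515·453/140 = 233295/140 ≈ 1666.4 → 1666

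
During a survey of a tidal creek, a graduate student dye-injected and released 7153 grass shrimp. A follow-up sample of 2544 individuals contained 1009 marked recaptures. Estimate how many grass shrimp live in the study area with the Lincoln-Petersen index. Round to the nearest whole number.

N ≈ 18,035

Lincoln-Petersen assumes M/N = R/C, so N = M·C / R.
N = (7153 × 2544) / 1009 = 18197232 / 1009 ≈ 18034.9 → 18035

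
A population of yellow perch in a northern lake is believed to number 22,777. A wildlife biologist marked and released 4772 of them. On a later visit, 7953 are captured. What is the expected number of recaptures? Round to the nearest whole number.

expected recaptures ≈ 1666

The marked fraction of the population is 4772/22777, so in a sample of 7953 expect C·(M/N) marked.
E[R] = 4772 × 7953 / 22777 = 37951716 / 22777 ≈ 1666.2 → 1666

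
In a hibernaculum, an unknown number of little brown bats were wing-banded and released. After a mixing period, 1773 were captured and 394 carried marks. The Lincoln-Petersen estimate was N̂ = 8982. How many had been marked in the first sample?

M = 1996

From N = M·C/R: M = N·R / C = 8982·394 / 1773 = 3538908 / 1773 = 1996.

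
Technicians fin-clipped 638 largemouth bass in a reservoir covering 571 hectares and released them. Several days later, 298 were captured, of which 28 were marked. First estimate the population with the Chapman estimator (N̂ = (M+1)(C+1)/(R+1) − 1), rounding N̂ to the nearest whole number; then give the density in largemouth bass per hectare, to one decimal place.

N̂ = 639·299/29 − 1 = 191061/29 − 1 ≈ 6587.3 → 6587
Density = N̂ / area = 6587 / 571 ≈ 11.54 → 11.5 per hectare

density ≈ 11.5 largemouth bass per hectare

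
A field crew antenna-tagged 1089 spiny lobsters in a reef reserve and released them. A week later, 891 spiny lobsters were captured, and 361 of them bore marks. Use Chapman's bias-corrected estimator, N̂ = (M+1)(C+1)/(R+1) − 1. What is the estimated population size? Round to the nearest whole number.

N̂ = (1089+1)(891+1)/(361+1) − 1 = 1090·892/362 − 1
= 972280/362 − 1 ≈ 2685.9 − 1 ≈ 2684.9 → 2685

N ≈ 2685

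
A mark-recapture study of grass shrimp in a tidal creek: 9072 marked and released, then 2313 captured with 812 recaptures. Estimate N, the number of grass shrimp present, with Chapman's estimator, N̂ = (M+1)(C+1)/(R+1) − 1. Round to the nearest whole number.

N̂ = (9072+1)(2313+1)/(812+1) − 1 = 9073·2314/813 − 1
= 20994922/813 − 1 ≈ 25824.0 − 1 ≈ 25823.0 → 25823

N ≈ 25,823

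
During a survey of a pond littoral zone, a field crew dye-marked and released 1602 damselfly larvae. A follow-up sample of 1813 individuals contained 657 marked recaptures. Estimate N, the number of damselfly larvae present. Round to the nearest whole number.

Lincoln-Petersen assumes M/N = R/C, so N = M·C / R.
N = (1602 × 1813) / 657 = 2904426 / 657 ≈ 4420.7 → 4421

N ≈ 4421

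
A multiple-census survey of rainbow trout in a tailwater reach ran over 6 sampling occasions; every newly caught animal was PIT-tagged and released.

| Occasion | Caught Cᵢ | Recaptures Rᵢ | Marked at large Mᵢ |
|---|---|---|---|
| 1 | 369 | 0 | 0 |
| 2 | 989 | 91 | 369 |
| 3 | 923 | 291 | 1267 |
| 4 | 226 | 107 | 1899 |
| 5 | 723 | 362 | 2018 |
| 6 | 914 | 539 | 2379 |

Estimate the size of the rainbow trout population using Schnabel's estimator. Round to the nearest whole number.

N ≈ 4027

Σ MᵢCᵢ = 0·369 + 369·989 + 1267·923 + 1899·226 + 2018·723 + 2379·914 = 0 + 364941 + 1169441 + 429174 + 1459014 + 2174406 = 5596976
Σ Rᵢ = 0 + 91 + 291 + 107 + 362 + 539 = 1390
N̂ = 5596976 / 1390 ≈ 4026.6 → 4027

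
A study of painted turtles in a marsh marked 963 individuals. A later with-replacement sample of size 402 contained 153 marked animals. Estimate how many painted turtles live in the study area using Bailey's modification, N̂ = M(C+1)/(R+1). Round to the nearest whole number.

N̂ = 963·(402+1)/(153+1) = 963·403/154 = 388089/154 ≈ 2520.1 → 2520

N ≈ 2520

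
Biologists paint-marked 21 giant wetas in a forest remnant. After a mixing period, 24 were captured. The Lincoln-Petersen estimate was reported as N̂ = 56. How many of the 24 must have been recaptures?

From N = M·C/R: R = M·C / N = 21·24 / 56 = 504 / 56 = 9.

R = 9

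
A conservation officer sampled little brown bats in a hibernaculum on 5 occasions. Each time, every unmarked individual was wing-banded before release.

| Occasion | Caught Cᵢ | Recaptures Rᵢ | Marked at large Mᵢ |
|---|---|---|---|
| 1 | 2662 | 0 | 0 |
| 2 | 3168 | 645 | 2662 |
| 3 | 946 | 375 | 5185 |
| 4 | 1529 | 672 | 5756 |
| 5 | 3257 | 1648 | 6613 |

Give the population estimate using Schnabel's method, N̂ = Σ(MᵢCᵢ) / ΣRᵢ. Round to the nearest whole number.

Σ MᵢCᵢ = 0·2662 + 2662·3168 + 5185·946 + 5756·1529 + 6613·3257 = 0 + 8433216 + 4905010 + 8800924 + 21538541 = 43677691
Σ Rᵢ = 0 + 645 + 375 + 672 + 1648 = 3340
N̂ = 43677691 / 3340 ≈ 13077.2 → 13077

N ≈ 13,077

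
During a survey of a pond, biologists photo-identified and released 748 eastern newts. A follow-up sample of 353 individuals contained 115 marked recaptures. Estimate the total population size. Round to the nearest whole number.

Lincoln-Petersen assumes M/N = R/C, so N = M·C / R.
N = (748 × 353) / 115 = 264044 / 115 ≈ 2296.0 → 2296

N ≈ 2296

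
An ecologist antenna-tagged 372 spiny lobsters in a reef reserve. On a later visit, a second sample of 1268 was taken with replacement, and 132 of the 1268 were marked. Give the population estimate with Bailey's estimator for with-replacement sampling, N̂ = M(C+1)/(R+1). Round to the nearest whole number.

N̂ = 372·(1268+1)/(132+1) = 372·1269/133 = 472068/133 ≈ 3549.4 → 3549

N ≈ 3549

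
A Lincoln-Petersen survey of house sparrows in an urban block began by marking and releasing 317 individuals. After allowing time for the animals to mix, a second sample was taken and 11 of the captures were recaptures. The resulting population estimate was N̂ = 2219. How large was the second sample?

From N = M·C/R: C = N·R / M = 2219·11 / 317 = 24409 / 317 = 77.

C = 77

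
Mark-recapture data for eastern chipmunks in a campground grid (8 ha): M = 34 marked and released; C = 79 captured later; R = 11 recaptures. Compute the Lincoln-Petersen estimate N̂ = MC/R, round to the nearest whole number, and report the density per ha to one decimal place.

density ≈ 30.5 eastern chipmunks per ha

N̂ = 34·79/11 = 2686/11 ≈ 244.2 → 244
Density = N̂ / area = 244 / 8 ≈ 30.50 → 30.5 per ha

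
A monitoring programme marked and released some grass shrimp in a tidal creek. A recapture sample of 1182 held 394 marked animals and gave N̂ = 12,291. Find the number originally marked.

From N = M·C/R: M = N·R / C = 12291·394 / 1182 = 4842654 / 1182 = 4097.

M = 4097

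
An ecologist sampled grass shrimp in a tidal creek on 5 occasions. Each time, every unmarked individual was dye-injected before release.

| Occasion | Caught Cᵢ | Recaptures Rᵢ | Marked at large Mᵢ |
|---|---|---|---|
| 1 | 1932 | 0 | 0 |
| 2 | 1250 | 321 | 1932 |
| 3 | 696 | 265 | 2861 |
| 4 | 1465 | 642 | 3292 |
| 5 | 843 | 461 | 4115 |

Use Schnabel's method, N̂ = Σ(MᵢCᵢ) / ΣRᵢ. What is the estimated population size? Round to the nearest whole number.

Σ MᵢCᵢ = 0·1932 + 1932·1250 + 2861·696 + 3292·1465 + 4115·843 = 0 + 2415000 + 1991256 + 4822780 + 3468945 = 12697981
Σ Rᵢ = 0 + 321 + 265 + 642 + 461 = 1689
N̂ = 12697981 / 1689 ≈ 7518.0 → 7518

N ≈ 7518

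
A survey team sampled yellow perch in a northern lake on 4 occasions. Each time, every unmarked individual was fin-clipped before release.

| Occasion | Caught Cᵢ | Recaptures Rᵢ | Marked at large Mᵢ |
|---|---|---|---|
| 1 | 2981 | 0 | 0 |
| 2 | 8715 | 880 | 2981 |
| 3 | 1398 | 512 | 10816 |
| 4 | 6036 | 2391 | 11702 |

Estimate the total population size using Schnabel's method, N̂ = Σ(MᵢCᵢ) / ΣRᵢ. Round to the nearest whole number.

N ≈ 29,536

Σ MᵢCᵢ = 0·2981 + 2981·8715 + 10816·1398 + 11702·6036 = 0 + 25979415 + 15120768 + 70633272 = 111733455
Σ Rᵢ = 0 + 880 + 512 + 2391 = 3783
N̂ = 111733455 / 3783 ≈ 29535.7 → 29536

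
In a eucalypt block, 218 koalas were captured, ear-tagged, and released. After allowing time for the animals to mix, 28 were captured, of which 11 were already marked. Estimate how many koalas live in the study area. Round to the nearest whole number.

N = (218 × 28) / 11 = 6104 / 11 ≈ 554.9 → 555

N ≈ 555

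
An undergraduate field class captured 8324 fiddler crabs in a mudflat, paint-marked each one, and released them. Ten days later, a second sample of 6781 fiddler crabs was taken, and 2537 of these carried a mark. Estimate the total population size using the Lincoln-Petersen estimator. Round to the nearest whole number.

N ≈ 22,249

N = (8324 × 6781) / 2537 = 56445044 / 2537 ≈ 22248.7 → 22249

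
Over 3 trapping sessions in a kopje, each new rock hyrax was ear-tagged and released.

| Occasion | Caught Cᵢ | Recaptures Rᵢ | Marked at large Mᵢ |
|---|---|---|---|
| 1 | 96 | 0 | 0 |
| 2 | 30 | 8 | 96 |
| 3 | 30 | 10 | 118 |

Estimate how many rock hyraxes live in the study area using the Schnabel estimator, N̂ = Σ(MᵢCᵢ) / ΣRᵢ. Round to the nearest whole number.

Σ MᵢCᵢ = 0·96 + 96·30 + 118·30 = 0 + 2880 + 3540 = 6420
Σ Rᵢ = 0 + 8 + 10 = 18
N̂ = 6420 / 18 ≈ 356.7 → 357

N ≈ 357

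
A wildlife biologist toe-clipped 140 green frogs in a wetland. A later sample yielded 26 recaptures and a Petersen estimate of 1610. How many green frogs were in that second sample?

C = 299

From N = M·C/R: C = N·R / M = 1610·26 / 140 = 41860 / 140 = 299.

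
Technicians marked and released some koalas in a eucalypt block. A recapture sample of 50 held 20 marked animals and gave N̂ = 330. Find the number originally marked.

M = 132

From N = M·C/R: M = N·R / C = 330·20 / 50 = 6600 / 50 = 132.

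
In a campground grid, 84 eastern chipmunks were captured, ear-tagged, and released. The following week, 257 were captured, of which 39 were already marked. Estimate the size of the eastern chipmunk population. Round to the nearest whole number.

N ≈ 554

N = (84 × 257) / 39 = 21588 / 39 ≈ 553.5 → 554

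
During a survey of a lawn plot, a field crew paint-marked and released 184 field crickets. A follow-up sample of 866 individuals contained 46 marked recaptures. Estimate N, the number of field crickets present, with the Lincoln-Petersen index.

N = (184 × 866) / 46 = 159344 / 46 = 3464

N = 3464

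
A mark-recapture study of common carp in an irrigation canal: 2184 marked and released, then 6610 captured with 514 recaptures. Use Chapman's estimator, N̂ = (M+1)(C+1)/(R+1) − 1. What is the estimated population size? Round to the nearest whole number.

N ≈ 28,048

N̂ = (2184+1)(6610+1)/(514+1) − 1 = 2185·6611/515 − 1
= 14445035/515 − 1 ≈ 28048.6 − 1 ≈ 28047.6 → 28048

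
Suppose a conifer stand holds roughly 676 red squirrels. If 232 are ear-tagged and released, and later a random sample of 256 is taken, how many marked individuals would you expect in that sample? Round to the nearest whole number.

Expected recaptures E[R] = M·C / N.
E[R] = 232 × 256 / 676 = 59392 / 676 ≈ 87.9 → 88

expected recaptures ≈ 88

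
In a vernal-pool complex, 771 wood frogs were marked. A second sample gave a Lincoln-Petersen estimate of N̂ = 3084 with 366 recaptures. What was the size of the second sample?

C = 1464

From N = M·C/R: C = N·R / M = 3084·366 / 771 = 1128744 / 771 = 1464.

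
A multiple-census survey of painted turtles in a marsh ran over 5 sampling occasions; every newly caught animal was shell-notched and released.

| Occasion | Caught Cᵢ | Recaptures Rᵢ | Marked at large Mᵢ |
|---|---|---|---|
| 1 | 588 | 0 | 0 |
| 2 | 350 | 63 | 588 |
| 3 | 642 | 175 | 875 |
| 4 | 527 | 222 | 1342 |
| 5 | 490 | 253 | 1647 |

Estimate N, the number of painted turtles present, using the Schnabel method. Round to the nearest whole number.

Σ MᵢCᵢ = 0·588 + 588·350 + 875·642 + 1342·527 + 1647·490 = 0 + 205800 + 561750 + 707234 + 807030 = 2281814
Σ Rᵢ = 0 + 63 + 175 + 222 + 253 = 713
N̂ = 2281814 / 713 ≈ 3200.3 → 3200

N ≈ 3200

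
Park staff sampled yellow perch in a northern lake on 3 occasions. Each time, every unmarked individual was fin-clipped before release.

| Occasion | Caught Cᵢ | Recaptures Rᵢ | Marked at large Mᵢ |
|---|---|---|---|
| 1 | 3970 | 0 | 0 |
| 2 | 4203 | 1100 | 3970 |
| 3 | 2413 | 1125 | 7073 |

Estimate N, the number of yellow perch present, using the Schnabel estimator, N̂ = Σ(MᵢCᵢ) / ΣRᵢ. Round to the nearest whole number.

N ≈ 15,170

Σ MᵢCᵢ = 0·3970 + 3970·4203 + 7073·2413 = 0 + 16685910 + 17067149 = 33753059
Σ Rᵢ = 0 + 1100 + 1125 = 2225
N̂ = 33753059 / 2225 ≈ 15169.9 → 15170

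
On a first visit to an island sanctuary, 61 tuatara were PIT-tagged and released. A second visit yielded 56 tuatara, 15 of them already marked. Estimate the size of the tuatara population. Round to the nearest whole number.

N = (61 × 56) / 15 = 3416 / 15 ≈ 227.7 → 228

N ≈ 228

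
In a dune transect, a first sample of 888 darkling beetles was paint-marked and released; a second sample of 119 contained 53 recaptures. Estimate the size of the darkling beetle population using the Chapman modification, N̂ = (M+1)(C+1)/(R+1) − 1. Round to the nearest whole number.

N ≈ 1975

N̂ = (888+1)(119+1)/(53+1) − 1 = 889·120/54 − 1
= 106680/54 − 1 ≈ 1975.6 − 1 ≈ 1974.6 → 1975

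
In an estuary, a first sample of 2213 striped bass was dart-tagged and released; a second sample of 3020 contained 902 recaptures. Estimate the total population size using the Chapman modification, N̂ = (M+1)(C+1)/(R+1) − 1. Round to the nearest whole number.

N ≈ 7406

N̂ = (2213+1)(3020+1)/(902+1) − 1 = 2214·3021/903 − 1
= 6688494/903 − 1 ≈ 7407.0 − 1 ≈ 7406.0 → 7406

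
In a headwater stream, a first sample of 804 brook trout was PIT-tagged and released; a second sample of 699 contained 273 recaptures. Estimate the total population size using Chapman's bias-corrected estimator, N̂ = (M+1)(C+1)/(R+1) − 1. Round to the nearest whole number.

N̂ = (804+1)(699+1)/(273+1) − 1 = 805·700/274 − 1
= 563500/274 − 1 ≈ 2056.6 − 1 ≈ 2055.6 → 2056

N ≈ 2056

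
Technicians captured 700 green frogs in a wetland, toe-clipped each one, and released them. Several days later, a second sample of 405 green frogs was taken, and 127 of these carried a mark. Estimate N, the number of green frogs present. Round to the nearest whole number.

N ≈ 2232

The marked fraction in the recapture sample should equal the marked fraction in the population: 127/405 = 700/N.
N = (700 × 405) / 127 = 283500 / 127 ≈ 2232.3 → 2232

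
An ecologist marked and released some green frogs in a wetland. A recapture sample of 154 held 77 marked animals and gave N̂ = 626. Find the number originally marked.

From N = M·C/R: M = N·R / C = 626·77 / 154 = 48202 / 154 = 313.

M = 313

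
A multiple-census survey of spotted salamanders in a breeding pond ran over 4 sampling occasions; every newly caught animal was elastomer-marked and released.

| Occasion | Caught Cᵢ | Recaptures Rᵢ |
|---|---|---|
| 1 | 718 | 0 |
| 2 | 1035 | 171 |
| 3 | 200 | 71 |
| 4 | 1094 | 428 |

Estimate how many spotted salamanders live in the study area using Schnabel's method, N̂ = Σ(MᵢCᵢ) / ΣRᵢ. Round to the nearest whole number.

N ≈ 4375

Marked at large before each occasion: Mᵢ = Σⱼ<ᵢ (Cⱼ − Rⱼ) → M1=0, M2=718, M3=1582, M4=1711
Σ MᵢCᵢ = 0·718 + 718·1035 + 1582·200 + 1711·1094 = 0 + 743130 + 316400 + 1871834 = 2931364
Σ Rᵢ = 0 + 171 + 71 + 428 = 670
N̂ = 2931364 / 670 ≈ 4375.2 → 4375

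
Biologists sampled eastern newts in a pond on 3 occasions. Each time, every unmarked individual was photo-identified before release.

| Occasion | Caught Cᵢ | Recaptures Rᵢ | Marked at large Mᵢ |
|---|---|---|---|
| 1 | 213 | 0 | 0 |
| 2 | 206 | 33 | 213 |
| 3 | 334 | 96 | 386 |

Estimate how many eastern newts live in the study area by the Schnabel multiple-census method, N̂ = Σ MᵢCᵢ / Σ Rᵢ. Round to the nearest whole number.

N ≈ 1340

Σ MᵢCᵢ = 0·213 + 213·206 + 386·334 = 0 + 43878 + 128924 = 172802
Σ Rᵢ = 0 + 33 + 96 = 129
N̂ = 172802 / 129 ≈ 1339.6 → 1340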